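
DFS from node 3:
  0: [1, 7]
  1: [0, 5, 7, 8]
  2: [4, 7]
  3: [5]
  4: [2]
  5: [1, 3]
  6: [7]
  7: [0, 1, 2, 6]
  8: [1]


Visit 3, push [5]
Visit 5, push [1]
Visit 1, push [8, 7, 0]
Visit 0, push [7]
Visit 7, push [6, 2]
Visit 2, push [4]
Visit 4, push []
Visit 6, push []
Visit 8, push []

DFS order: [3, 5, 1, 0, 7, 2, 4, 6, 8]


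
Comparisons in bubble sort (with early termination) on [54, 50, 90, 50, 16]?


Algorithm: bubble sort (with early termination)
Input: [54, 50, 90, 50, 16]
Sorted: [16, 50, 50, 54, 90]

10


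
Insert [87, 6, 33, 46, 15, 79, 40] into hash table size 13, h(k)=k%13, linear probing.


Insert 87: h=9 -> slot 9
Insert 6: h=6 -> slot 6
Insert 33: h=7 -> slot 7
Insert 46: h=7, 1 probes -> slot 8
Insert 15: h=2 -> slot 2
Insert 79: h=1 -> slot 1
Insert 40: h=1, 2 probes -> slot 3

Table: [None, 79, 15, 40, None, None, 6, 33, 46, 87, None, None, None]


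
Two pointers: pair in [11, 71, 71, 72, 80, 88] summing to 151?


lo=0(11)+hi=5(88)=99
lo=1(71)+hi=5(88)=159
lo=1(71)+hi=4(80)=151

Yes: 71+80=151


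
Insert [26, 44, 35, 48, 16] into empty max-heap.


Insert 26: [26]
Insert 44: [44, 26]
Insert 35: [44, 26, 35]
Insert 48: [48, 44, 35, 26]
Insert 16: [48, 44, 35, 26, 16]

Final heap: [48, 44, 35, 26, 16]


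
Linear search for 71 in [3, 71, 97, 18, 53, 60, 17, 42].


i=0: 3!=71
i=1: 71==71 found!

Found at 1, 2 comps


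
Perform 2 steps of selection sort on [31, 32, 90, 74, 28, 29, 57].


Initial: [31, 32, 90, 74, 28, 29, 57]
Step 1: min=28 at 4
  Swap: [28, 32, 90, 74, 31, 29, 57]
Step 2: min=29 at 5
  Swap: [28, 29, 90, 74, 31, 32, 57]

After 2 steps: [28, 29, 90, 74, 31, 32, 57]


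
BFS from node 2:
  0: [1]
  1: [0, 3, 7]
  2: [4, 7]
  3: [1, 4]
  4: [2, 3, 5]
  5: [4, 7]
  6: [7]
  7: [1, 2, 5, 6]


Visit 2, enqueue [4, 7]
Visit 4, enqueue [3, 5]
Visit 7, enqueue [1, 6]
Visit 3, enqueue []
Visit 5, enqueue []
Visit 1, enqueue [0]
Visit 6, enqueue []
Visit 0, enqueue []

BFS order: [2, 4, 7, 3, 5, 1, 6, 0]


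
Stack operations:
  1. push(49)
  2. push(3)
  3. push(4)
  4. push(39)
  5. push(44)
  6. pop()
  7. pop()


push(49) -> [49]
push(3) -> [49, 3]
push(4) -> [49, 3, 4]
push(39) -> [49, 3, 4, 39]
push(44) -> [49, 3, 4, 39, 44]
pop()->44, [49, 3, 4, 39]
pop()->39, [49, 3, 4]

Final stack: [49, 3, 4]


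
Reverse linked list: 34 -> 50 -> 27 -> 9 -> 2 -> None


Step 1: curr=34, set curr.next=prev(None) | reversed so far: 34
Step 2: curr=50, set curr.next=prev(34) | reversed so far: 50 -> 34
Step 3: curr=27, set curr.next=prev(50) | reversed so far: 27 -> 50 -> 34
Step 4: curr=9, set curr.next=prev(27) | reversed so far: 9 -> 27 -> 50 -> 34
Step 5: curr=2, set curr.next=prev(9) | reversed so far: 2 -> 9 -> 27 -> 50 -> 34

2 -> 9 -> 27 -> 50 -> 34 -> None


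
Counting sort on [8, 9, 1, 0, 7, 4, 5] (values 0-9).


Input: [8, 9, 1, 0, 7, 4, 5]
Counts: [1, 1, 0, 0, 1, 1, 0, 1, 1, 1]

Sorted: [0, 1, 4, 5, 7, 8, 9]


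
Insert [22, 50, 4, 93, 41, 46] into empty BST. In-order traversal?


Insert 22: root
Insert 50: R from 22
Insert 4: L from 22
Insert 93: R from 22 -> R from 50
Insert 41: R from 22 -> L from 50
Insert 46: R from 22 -> L from 50 -> R from 41

In-order: [4, 22, 41, 46, 50, 93]


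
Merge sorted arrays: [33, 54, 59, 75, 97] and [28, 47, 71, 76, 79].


Take 28 from B
Take 33 from A
Take 47 from B
Take 54 from A
Take 59 from A
Take 71 from B
Take 75 from A
Take 76 from B
Take 79 from B

Merged: [28, 33, 47, 54, 59, 71, 75, 76, 79, 97]


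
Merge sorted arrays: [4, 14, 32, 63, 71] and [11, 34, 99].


Take 4 from A
Take 11 from B
Take 14 from A
Take 32 from A
Take 34 from B
Take 63 from A
Take 71 from A

Merged: [4, 11, 14, 32, 34, 63, 71, 99]


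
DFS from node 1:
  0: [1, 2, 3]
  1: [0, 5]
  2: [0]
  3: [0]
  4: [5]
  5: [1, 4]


Visit 1, push [5, 0]
Visit 0, push [3, 2]
Visit 2, push []
Visit 3, push []
Visit 5, push [4]
Visit 4, push []

DFS order: [1, 0, 2, 3, 5, 4]


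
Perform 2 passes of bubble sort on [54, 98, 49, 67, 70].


Initial: [54, 98, 49, 67, 70]
Pass 1: [54, 49, 67, 70, 98] (3 swaps)
Pass 2: [49, 54, 67, 70, 98] (1 swaps)

After 2 passes: [49, 54, 67, 70, 98]


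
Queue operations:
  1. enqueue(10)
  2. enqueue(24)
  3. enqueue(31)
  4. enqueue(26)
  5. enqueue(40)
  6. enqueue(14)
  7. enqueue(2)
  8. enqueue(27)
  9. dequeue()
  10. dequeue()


enqueue(10) -> [10]
enqueue(24) -> [10, 24]
enqueue(31) -> [10, 24, 31]
enqueue(26) -> [10, 24, 31, 26]
enqueue(40) -> [10, 24, 31, 26, 40]
enqueue(14) -> [10, 24, 31, 26, 40, 14]
enqueue(2) -> [10, 24, 31, 26, 40, 14, 2]
enqueue(27) -> [10, 24, 31, 26, 40, 14, 2, 27]
dequeue()->10, [24, 31, 26, 40, 14, 2, 27]
dequeue()->24, [31, 26, 40, 14, 2, 27]

Final queue: [31, 26, 40, 14, 2, 27]


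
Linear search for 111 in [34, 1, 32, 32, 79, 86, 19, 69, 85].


i=0: 34!=111
i=1: 1!=111
i=2: 32!=111
i=3: 32!=111
i=4: 79!=111
i=5: 86!=111
i=6: 19!=111
i=7: 69!=111
i=8: 85!=111

Not found, 9 comps


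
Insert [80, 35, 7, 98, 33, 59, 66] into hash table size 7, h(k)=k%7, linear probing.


Insert 80: h=3 -> slot 3
Insert 35: h=0 -> slot 0
Insert 7: h=0, 1 probes -> slot 1
Insert 98: h=0, 2 probes -> slot 2
Insert 33: h=5 -> slot 5
Insert 59: h=3, 1 probes -> slot 4
Insert 66: h=3, 3 probes -> slot 6

Table: [35, 7, 98, 80, 59, 33, 66]


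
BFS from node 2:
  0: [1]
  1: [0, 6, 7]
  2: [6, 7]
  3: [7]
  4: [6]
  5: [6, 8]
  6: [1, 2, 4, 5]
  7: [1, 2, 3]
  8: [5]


Visit 2, enqueue [6, 7]
Visit 6, enqueue [1, 4, 5]
Visit 7, enqueue [3]
Visit 1, enqueue [0]
Visit 4, enqueue []
Visit 5, enqueue [8]
Visit 3, enqueue []
Visit 0, enqueue []
Visit 8, enqueue []

BFS order: [2, 6, 7, 1, 4, 5, 3, 0, 8]


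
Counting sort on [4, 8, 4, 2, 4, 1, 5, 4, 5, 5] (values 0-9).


Input: [4, 8, 4, 2, 4, 1, 5, 4, 5, 5]
Counts: [0, 1, 1, 0, 4, 3, 0, 0, 1, 0]

Sorted: [1, 2, 4, 4, 4, 4, 5, 5, 5, 8]


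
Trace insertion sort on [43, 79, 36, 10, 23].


Initial: [43, 79, 36, 10, 23]
Insert 79: [43, 79, 36, 10, 23]
Insert 36: [36, 43, 79, 10, 23]
Insert 10: [10, 36, 43, 79, 23]
Insert 23: [10, 23, 36, 43, 79]

Sorted: [10, 23, 36, 43, 79]


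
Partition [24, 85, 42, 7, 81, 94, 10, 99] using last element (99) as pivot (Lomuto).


Pivot: 99
  24 <= 99: advance i (no swap)
  85 <= 99: advance i (no swap)
  42 <= 99: advance i (no swap)
  7 <= 99: advance i (no swap)
  81 <= 99: advance i (no swap)
  94 <= 99: advance i (no swap)
  10 <= 99: advance i (no swap)
Place pivot at 7: [24, 85, 42, 7, 81, 94, 10, 99]

Partitioned: [24, 85, 42, 7, 81, 94, 10, 99]


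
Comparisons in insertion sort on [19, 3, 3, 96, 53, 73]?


Algorithm: insertion sort
Input: [19, 3, 3, 96, 53, 73]
Sorted: [3, 3, 19, 53, 73, 96]

8


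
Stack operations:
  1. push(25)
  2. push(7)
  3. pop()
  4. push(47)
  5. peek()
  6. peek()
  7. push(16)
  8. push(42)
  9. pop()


push(25) -> [25]
push(7) -> [25, 7]
pop()->7, [25]
push(47) -> [25, 47]
peek()->47
peek()->47
push(16) -> [25, 47, 16]
push(42) -> [25, 47, 16, 42]
pop()->42, [25, 47, 16]

Final stack: [25, 47, 16]


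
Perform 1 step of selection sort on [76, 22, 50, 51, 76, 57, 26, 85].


Initial: [76, 22, 50, 51, 76, 57, 26, 85]
Step 1: min=22 at 1
  Swap: [22, 76, 50, 51, 76, 57, 26, 85]

After 1 step: [22, 76, 50, 51, 76, 57, 26, 85]


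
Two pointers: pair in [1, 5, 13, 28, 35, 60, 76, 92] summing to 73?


lo=0(1)+hi=7(92)=93
lo=0(1)+hi=6(76)=77
lo=0(1)+hi=5(60)=61
lo=1(5)+hi=5(60)=65
lo=2(13)+hi=5(60)=73

Yes: 13+60=73


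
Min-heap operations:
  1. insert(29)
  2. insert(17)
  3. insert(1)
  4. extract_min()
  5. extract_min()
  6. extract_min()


insert(29) -> [29]
insert(17) -> [17, 29]
insert(1) -> [1, 29, 17]
extract_min()->1, [17, 29]
extract_min()->17, [29]
extract_min()->29, []

Final heap: []


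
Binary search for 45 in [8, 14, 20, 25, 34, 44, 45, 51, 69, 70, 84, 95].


Step 1: lo=0, hi=11, mid=5, val=44
Step 2: lo=6, hi=11, mid=8, val=69
Step 3: lo=6, hi=7, mid=6, val=45

Found at index 6


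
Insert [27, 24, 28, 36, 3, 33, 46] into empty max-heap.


Insert 27: [27]
Insert 24: [27, 24]
Insert 28: [28, 24, 27]
Insert 36: [36, 28, 27, 24]
Insert 3: [36, 28, 27, 24, 3]
Insert 33: [36, 28, 33, 24, 3, 27]
Insert 46: [46, 28, 36, 24, 3, 27, 33]

Final heap: [46, 28, 36, 24, 3, 27, 33]


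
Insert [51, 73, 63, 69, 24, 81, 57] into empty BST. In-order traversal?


Insert 51: root
Insert 73: R from 51
Insert 63: R from 51 -> L from 73
Insert 69: R from 51 -> L from 73 -> R from 63
Insert 24: L from 51
Insert 81: R from 51 -> R from 73
Insert 57: R from 51 -> L from 73 -> L from 63

In-order: [24, 51, 57, 63, 69, 73, 81]


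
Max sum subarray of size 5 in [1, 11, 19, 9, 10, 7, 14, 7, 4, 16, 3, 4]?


[0:5]: 50
[1:6]: 56
[2:7]: 59
[3:8]: 47
[4:9]: 42
[5:10]: 48
[6:11]: 44
[7:12]: 34

Max: 59 at [2:7]


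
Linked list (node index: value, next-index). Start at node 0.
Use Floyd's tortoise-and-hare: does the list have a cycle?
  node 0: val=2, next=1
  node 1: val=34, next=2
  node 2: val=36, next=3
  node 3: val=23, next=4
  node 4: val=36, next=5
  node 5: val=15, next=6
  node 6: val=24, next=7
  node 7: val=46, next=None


Floyd's tortoise (slow, +1) and hare (fast, +2):
  init: slow=0, fast=0
  step 1: slow=1, fast=2
  step 2: slow=2, fast=4
  step 3: slow=3, fast=6
  step 4: fast 6->7->None, no cycle

Cycle: no


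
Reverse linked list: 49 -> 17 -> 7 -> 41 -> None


Step 1: curr=49, set curr.next=prev(None) | reversed so far: 49
Step 2: curr=17, set curr.next=prev(49) | reversed so far: 17 -> 49
Step 3: curr=7, set curr.next=prev(17) | reversed so far: 7 -> 17 -> 49
Step 4: curr=41, set curr.next=prev(7) | reversed so far: 41 -> 7 -> 17 -> 49

41 -> 7 -> 17 -> 49 -> None


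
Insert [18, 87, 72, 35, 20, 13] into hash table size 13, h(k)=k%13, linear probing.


Insert 18: h=5 -> slot 5
Insert 87: h=9 -> slot 9
Insert 72: h=7 -> slot 7
Insert 35: h=9, 1 probes -> slot 10
Insert 20: h=7, 1 probes -> slot 8
Insert 13: h=0 -> slot 0

Table: [13, None, None, None, None, 18, None, 72, 20, 87, 35, None, None]


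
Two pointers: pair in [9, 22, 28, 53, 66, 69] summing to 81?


lo=0(9)+hi=5(69)=78
lo=1(22)+hi=5(69)=91
lo=1(22)+hi=4(66)=88
lo=1(22)+hi=3(53)=75
lo=2(28)+hi=3(53)=81

Yes: 28+53=81


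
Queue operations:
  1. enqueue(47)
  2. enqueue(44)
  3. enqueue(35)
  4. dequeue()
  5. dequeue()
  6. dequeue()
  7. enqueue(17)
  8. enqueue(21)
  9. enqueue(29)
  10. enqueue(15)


enqueue(47) -> [47]
enqueue(44) -> [47, 44]
enqueue(35) -> [47, 44, 35]
dequeue()->47, [44, 35]
dequeue()->44, [35]
dequeue()->35, []
enqueue(17) -> [17]
enqueue(21) -> [17, 21]
enqueue(29) -> [17, 21, 29]
enqueue(15) -> [17, 21, 29, 15]

Final queue: [17, 21, 29, 15]


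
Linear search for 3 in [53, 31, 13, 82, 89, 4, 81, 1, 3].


i=0: 53!=3
i=1: 31!=3
i=2: 13!=3
i=3: 82!=3
i=4: 89!=3
i=5: 4!=3
i=6: 81!=3
i=7: 1!=3
i=8: 3==3 found!

Found at 8, 9 comps


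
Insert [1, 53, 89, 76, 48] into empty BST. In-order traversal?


Insert 1: root
Insert 53: R from 1
Insert 89: R from 1 -> R from 53
Insert 76: R from 1 -> R from 53 -> L from 89
Insert 48: R from 1 -> L from 53

In-order: [1, 48, 53, 76, 89]


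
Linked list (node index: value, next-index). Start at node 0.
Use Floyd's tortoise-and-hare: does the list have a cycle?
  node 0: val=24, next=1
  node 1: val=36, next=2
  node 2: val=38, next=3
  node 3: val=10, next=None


Floyd's tortoise (slow, +1) and hare (fast, +2):
  init: slow=0, fast=0
  step 1: slow=1, fast=2
  step 2: fast 2->3->None, no cycle

Cycle: no


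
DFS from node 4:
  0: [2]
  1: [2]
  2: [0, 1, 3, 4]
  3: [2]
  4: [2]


Visit 4, push [2]
Visit 2, push [3, 1, 0]
Visit 0, push []
Visit 1, push []
Visit 3, push []

DFS order: [4, 2, 0, 1, 3]


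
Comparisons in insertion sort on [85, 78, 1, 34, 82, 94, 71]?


Algorithm: insertion sort
Input: [85, 78, 1, 34, 82, 94, 71]
Sorted: [1, 34, 71, 78, 82, 85, 94]

14


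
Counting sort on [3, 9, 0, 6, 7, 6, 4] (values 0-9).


Input: [3, 9, 0, 6, 7, 6, 4]
Counts: [1, 0, 0, 1, 1, 0, 2, 1, 0, 1]

Sorted: [0, 3, 4, 6, 6, 7, 9]


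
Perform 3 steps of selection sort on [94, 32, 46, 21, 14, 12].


Initial: [94, 32, 46, 21, 14, 12]
Step 1: min=12 at 5
  Swap: [12, 32, 46, 21, 14, 94]
Step 2: min=14 at 4
  Swap: [12, 14, 46, 21, 32, 94]
Step 3: min=21 at 3
  Swap: [12, 14, 21, 46, 32, 94]

After 3 steps: [12, 14, 21, 46, 32, 94]


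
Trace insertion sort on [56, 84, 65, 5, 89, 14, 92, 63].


Initial: [56, 84, 65, 5, 89, 14, 92, 63]
Insert 84: [56, 84, 65, 5, 89, 14, 92, 63]
Insert 65: [56, 65, 84, 5, 89, 14, 92, 63]
Insert 5: [5, 56, 65, 84, 89, 14, 92, 63]
Insert 89: [5, 56, 65, 84, 89, 14, 92, 63]
Insert 14: [5, 14, 56, 65, 84, 89, 92, 63]
Insert 92: [5, 14, 56, 65, 84, 89, 92, 63]
Insert 63: [5, 14, 56, 63, 65, 84, 89, 92]

Sorted: [5, 14, 56, 63, 65, 84, 89, 92]


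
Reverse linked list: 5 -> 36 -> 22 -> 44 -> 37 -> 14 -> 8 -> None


Step 1: curr=5, set curr.next=prev(None) | reversed so far: 5
Step 2: curr=36, set curr.next=prev(5) | reversed so far: 36 -> 5
Step 3: curr=22, set curr.next=prev(36) | reversed so far: 22 -> 36 -> 5
Step 4: curr=44, set curr.next=prev(22) | reversed so far: 44 -> 22 -> 36 -> 5
Step 5: curr=37, set curr.next=prev(44) | reversed so far: 37 -> 44 -> 22 -> 36 -> 5
Step 6: curr=14, set curr.next=prev(37) | reversed so far: 14 -> 37 -> 44 -> 22 -> 36 -> 5
Step 7: curr=8, set curr.next=prev(14) | reversed so far: 8 -> 14 -> 37 -> 44 -> 22 -> 36 -> 5

8 -> 14 -> 37 -> 44 -> 22 -> 36 -> 5 -> None


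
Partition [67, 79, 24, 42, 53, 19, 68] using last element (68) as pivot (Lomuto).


Pivot: 68
  67 <= 68: advance i (no swap)
  24 <= 68: swap -> [67, 24, 79, 42, 53, 19, 68]
  42 <= 68: swap -> [67, 24, 42, 79, 53, 19, 68]
  53 <= 68: swap -> [67, 24, 42, 53, 79, 19, 68]
  19 <= 68: swap -> [67, 24, 42, 53, 19, 79, 68]
Place pivot at 5: [67, 24, 42, 53, 19, 68, 79]

Partitioned: [67, 24, 42, 53, 19, 68, 79]


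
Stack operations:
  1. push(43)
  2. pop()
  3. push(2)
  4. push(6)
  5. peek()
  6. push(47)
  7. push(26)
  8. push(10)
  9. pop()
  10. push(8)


push(43) -> [43]
pop()->43, []
push(2) -> [2]
push(6) -> [2, 6]
peek()->6
push(47) -> [2, 6, 47]
push(26) -> [2, 6, 47, 26]
push(10) -> [2, 6, 47, 26, 10]
pop()->10, [2, 6, 47, 26]
push(8) -> [2, 6, 47, 26, 8]

Final stack: [2, 6, 47, 26, 8]


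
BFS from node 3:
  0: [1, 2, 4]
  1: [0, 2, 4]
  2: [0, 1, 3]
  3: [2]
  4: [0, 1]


Visit 3, enqueue [2]
Visit 2, enqueue [0, 1]
Visit 0, enqueue [4]
Visit 1, enqueue []
Visit 4, enqueue []

BFS order: [3, 2, 0, 1, 4]


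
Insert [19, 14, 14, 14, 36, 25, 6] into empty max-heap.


Insert 19: [19]
Insert 14: [19, 14]
Insert 14: [19, 14, 14]
Insert 14: [19, 14, 14, 14]
Insert 36: [36, 19, 14, 14, 14]
Insert 25: [36, 19, 25, 14, 14, 14]
Insert 6: [36, 19, 25, 14, 14, 14, 6]

Final heap: [36, 19, 25, 14, 14, 14, 6]


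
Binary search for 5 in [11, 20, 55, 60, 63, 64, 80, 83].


Step 1: lo=0, hi=7, mid=3, val=60
Step 2: lo=0, hi=2, mid=1, val=20
Step 3: lo=0, hi=0, mid=0, val=11

Not found


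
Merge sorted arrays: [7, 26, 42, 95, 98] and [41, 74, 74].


Take 7 from A
Take 26 from A
Take 41 from B
Take 42 from A
Take 74 from B
Take 74 from B

Merged: [7, 26, 41, 42, 74, 74, 95, 98]


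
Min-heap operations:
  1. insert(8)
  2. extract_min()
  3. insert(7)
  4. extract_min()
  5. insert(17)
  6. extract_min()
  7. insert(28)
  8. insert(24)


insert(8) -> [8]
extract_min()->8, []
insert(7) -> [7]
extract_min()->7, []
insert(17) -> [17]
extract_min()->17, []
insert(28) -> [28]
insert(24) -> [24, 28]

Final heap: [24, 28]


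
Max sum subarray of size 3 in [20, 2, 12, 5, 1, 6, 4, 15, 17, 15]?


[0:3]: 34
[1:4]: 19
[2:5]: 18
[3:6]: 12
[4:7]: 11
[5:8]: 25
[6:9]: 36
[7:10]: 47

Max: 47 at [7:10]


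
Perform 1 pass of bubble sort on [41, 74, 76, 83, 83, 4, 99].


Initial: [41, 74, 76, 83, 83, 4, 99]
Pass 1: [41, 74, 76, 83, 4, 83, 99] (1 swaps)

After 1 pass: [41, 74, 76, 83, 4, 83, 99]


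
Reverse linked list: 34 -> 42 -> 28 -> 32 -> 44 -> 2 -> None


Step 1: curr=34, set curr.next=prev(None) | reversed so far: 34
Step 2: curr=42, set curr.next=prev(34) | reversed so far: 42 -> 34
Step 3: curr=28, set curr.next=prev(42) | reversed so far: 28 -> 42 -> 34
Step 4: curr=32, set curr.next=prev(28) | reversed so far: 32 -> 28 -> 42 -> 34
Step 5: curr=44, set curr.next=prev(32) | reversed so far: 44 -> 32 -> 28 -> 42 -> 34
Step 6: curr=2, set curr.next=prev(44) | reversed so far: 2 -> 44 -> 32 -> 28 -> 42 -> 34

2 -> 44 -> 32 -> 28 -> 42 -> 34 -> None


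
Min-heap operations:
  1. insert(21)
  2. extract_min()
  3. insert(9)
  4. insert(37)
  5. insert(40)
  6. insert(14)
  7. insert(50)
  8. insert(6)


insert(21) -> [21]
extract_min()->21, []
insert(9) -> [9]
insert(37) -> [9, 37]
insert(40) -> [9, 37, 40]
insert(14) -> [9, 14, 40, 37]
insert(50) -> [9, 14, 40, 37, 50]
insert(6) -> [6, 14, 9, 37, 50, 40]

Final heap: [6, 14, 9, 37, 50, 40]


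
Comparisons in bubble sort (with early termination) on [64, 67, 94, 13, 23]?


Algorithm: bubble sort (with early termination)
Input: [64, 67, 94, 13, 23]
Sorted: [13, 23, 64, 67, 94]

10


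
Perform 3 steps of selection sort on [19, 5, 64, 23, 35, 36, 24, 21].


Initial: [19, 5, 64, 23, 35, 36, 24, 21]
Step 1: min=5 at 1
  Swap: [5, 19, 64, 23, 35, 36, 24, 21]
Step 2: min=19 at 1
  Swap: [5, 19, 64, 23, 35, 36, 24, 21]
Step 3: min=21 at 7
  Swap: [5, 19, 21, 23, 35, 36, 24, 64]

After 3 steps: [5, 19, 21, 23, 35, 36, 24, 64]


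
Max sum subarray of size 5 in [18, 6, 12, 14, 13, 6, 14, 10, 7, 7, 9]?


[0:5]: 63
[1:6]: 51
[2:7]: 59
[3:8]: 57
[4:9]: 50
[5:10]: 44
[6:11]: 47

Max: 63 at [0:5]


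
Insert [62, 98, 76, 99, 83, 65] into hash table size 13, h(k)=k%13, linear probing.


Insert 62: h=10 -> slot 10
Insert 98: h=7 -> slot 7
Insert 76: h=11 -> slot 11
Insert 99: h=8 -> slot 8
Insert 83: h=5 -> slot 5
Insert 65: h=0 -> slot 0

Table: [65, None, None, None, None, 83, None, 98, 99, None, 62, 76, None]


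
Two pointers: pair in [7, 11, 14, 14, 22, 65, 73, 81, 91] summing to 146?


lo=0(7)+hi=8(91)=98
lo=1(11)+hi=8(91)=102
lo=2(14)+hi=8(91)=105
lo=3(14)+hi=8(91)=105
lo=4(22)+hi=8(91)=113
lo=5(65)+hi=8(91)=156
lo=5(65)+hi=7(81)=146

Yes: 65+81=146


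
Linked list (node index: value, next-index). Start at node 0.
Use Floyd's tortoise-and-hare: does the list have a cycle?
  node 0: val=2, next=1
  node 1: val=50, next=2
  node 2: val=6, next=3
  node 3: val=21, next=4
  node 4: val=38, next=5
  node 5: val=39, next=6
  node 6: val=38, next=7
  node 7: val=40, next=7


Floyd's tortoise (slow, +1) and hare (fast, +2):
  init: slow=0, fast=0
  step 1: slow=1, fast=2
  step 2: slow=2, fast=4
  step 3: slow=3, fast=6
  step 4: slow=4, fast=7
  step 5: slow=5, fast=7
  step 6: slow=6, fast=7
  step 7: slow=7, fast=7
  slow == fast at node 7: cycle detected

Cycle: yes


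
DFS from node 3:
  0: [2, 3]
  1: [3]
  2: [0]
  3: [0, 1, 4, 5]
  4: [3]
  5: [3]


Visit 3, push [5, 4, 1, 0]
Visit 0, push [2]
Visit 2, push []
Visit 1, push []
Visit 4, push []
Visit 5, push []

DFS order: [3, 0, 2, 1, 4, 5]


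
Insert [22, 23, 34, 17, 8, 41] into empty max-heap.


Insert 22: [22]
Insert 23: [23, 22]
Insert 34: [34, 22, 23]
Insert 17: [34, 22, 23, 17]
Insert 8: [34, 22, 23, 17, 8]
Insert 41: [41, 22, 34, 17, 8, 23]

Final heap: [41, 22, 34, 17, 8, 23]


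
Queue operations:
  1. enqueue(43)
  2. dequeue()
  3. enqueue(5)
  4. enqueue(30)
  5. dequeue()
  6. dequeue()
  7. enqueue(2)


enqueue(43) -> [43]
dequeue()->43, []
enqueue(5) -> [5]
enqueue(30) -> [5, 30]
dequeue()->5, [30]
dequeue()->30, []
enqueue(2) -> [2]

Final queue: [2]


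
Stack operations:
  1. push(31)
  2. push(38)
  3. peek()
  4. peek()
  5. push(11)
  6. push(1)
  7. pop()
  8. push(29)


push(31) -> [31]
push(38) -> [31, 38]
peek()->38
peek()->38
push(11) -> [31, 38, 11]
push(1) -> [31, 38, 11, 1]
pop()->1, [31, 38, 11]
push(29) -> [31, 38, 11, 29]

Final stack: [31, 38, 11, 29]


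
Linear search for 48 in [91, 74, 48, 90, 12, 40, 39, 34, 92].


i=0: 91!=48
i=1: 74!=48
i=2: 48==48 found!

Found at 2, 3 comps


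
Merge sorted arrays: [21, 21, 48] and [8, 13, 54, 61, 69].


Take 8 from B
Take 13 from B
Take 21 from A
Take 21 from A
Take 48 from A

Merged: [8, 13, 21, 21, 48, 54, 61, 69]


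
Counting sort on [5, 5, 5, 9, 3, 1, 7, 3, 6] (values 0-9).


Input: [5, 5, 5, 9, 3, 1, 7, 3, 6]
Counts: [0, 1, 0, 2, 0, 3, 1, 1, 0, 1]

Sorted: [1, 3, 3, 5, 5, 5, 6, 7, 9]


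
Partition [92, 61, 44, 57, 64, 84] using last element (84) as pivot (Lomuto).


Pivot: 84
  61 <= 84: swap -> [61, 92, 44, 57, 64, 84]
  44 <= 84: swap -> [61, 44, 92, 57, 64, 84]
  57 <= 84: swap -> [61, 44, 57, 92, 64, 84]
  64 <= 84: swap -> [61, 44, 57, 64, 92, 84]
Place pivot at 4: [61, 44, 57, 64, 84, 92]

Partitioned: [61, 44, 57, 64, 84, 92]


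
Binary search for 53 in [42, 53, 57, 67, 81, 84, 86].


Step 1: lo=0, hi=6, mid=3, val=67
Step 2: lo=0, hi=2, mid=1, val=53

Found at index 1


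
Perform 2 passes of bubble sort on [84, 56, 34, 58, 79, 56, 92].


Initial: [84, 56, 34, 58, 79, 56, 92]
Pass 1: [56, 34, 58, 79, 56, 84, 92] (5 swaps)
Pass 2: [34, 56, 58, 56, 79, 84, 92] (2 swaps)

After 2 passes: [34, 56, 58, 56, 79, 84, 92]


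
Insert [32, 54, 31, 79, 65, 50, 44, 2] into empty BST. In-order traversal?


Insert 32: root
Insert 54: R from 32
Insert 31: L from 32
Insert 79: R from 32 -> R from 54
Insert 65: R from 32 -> R from 54 -> L from 79
Insert 50: R from 32 -> L from 54
Insert 44: R from 32 -> L from 54 -> L from 50
Insert 2: L from 32 -> L from 31

In-order: [2, 31, 32, 44, 50, 54, 65, 79]


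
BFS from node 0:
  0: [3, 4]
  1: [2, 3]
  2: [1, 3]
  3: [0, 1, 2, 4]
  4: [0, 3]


Visit 0, enqueue [3, 4]
Visit 3, enqueue [1, 2]
Visit 4, enqueue []
Visit 1, enqueue []
Visit 2, enqueue []

BFS order: [0, 3, 4, 1, 2]


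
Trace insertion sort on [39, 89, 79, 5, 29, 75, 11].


Initial: [39, 89, 79, 5, 29, 75, 11]
Insert 89: [39, 89, 79, 5, 29, 75, 11]
Insert 79: [39, 79, 89, 5, 29, 75, 11]
Insert 5: [5, 39, 79, 89, 29, 75, 11]
Insert 29: [5, 29, 39, 79, 89, 75, 11]
Insert 75: [5, 29, 39, 75, 79, 89, 11]
Insert 11: [5, 11, 29, 39, 75, 79, 89]

Sorted: [5, 11, 29, 39, 75, 79, 89]


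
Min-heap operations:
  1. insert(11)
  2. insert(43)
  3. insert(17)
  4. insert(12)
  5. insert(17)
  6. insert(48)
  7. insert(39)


insert(11) -> [11]
insert(43) -> [11, 43]
insert(17) -> [11, 43, 17]
insert(12) -> [11, 12, 17, 43]
insert(17) -> [11, 12, 17, 43, 17]
insert(48) -> [11, 12, 17, 43, 17, 48]
insert(39) -> [11, 12, 17, 43, 17, 48, 39]

Final heap: [11, 12, 17, 43, 17, 48, 39]


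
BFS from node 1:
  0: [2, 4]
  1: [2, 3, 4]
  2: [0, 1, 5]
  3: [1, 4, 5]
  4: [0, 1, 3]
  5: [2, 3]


Visit 1, enqueue [2, 3, 4]
Visit 2, enqueue [0, 5]
Visit 3, enqueue []
Visit 4, enqueue []
Visit 0, enqueue []
Visit 5, enqueue []

BFS order: [1, 2, 3, 4, 0, 5]


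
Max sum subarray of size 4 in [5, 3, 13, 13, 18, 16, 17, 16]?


[0:4]: 34
[1:5]: 47
[2:6]: 60
[3:7]: 64
[4:8]: 67

Max: 67 at [4:8]


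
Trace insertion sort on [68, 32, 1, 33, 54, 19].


Initial: [68, 32, 1, 33, 54, 19]
Insert 32: [32, 68, 1, 33, 54, 19]
Insert 1: [1, 32, 68, 33, 54, 19]
Insert 33: [1, 32, 33, 68, 54, 19]
Insert 54: [1, 32, 33, 54, 68, 19]
Insert 19: [1, 19, 32, 33, 54, 68]

Sorted: [1, 19, 32, 33, 54, 68]


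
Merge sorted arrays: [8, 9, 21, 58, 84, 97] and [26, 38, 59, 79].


Take 8 from A
Take 9 from A
Take 21 from A
Take 26 from B
Take 38 from B
Take 58 from A
Take 59 from B
Take 79 from B

Merged: [8, 9, 21, 26, 38, 58, 59, 79, 84, 97]


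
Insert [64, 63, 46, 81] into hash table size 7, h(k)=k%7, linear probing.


Insert 64: h=1 -> slot 1
Insert 63: h=0 -> slot 0
Insert 46: h=4 -> slot 4
Insert 81: h=4, 1 probes -> slot 5

Table: [63, 64, None, None, 46, 81, None]


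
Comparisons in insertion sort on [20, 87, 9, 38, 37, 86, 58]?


Algorithm: insertion sort
Input: [20, 87, 9, 38, 37, 86, 58]
Sorted: [9, 20, 37, 38, 58, 86, 87]

13


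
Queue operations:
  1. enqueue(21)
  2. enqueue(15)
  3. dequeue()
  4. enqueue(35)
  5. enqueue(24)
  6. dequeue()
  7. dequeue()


enqueue(21) -> [21]
enqueue(15) -> [21, 15]
dequeue()->21, [15]
enqueue(35) -> [15, 35]
enqueue(24) -> [15, 35, 24]
dequeue()->15, [35, 24]
dequeue()->35, [24]

Final queue: [24]


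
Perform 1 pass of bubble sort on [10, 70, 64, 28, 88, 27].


Initial: [10, 70, 64, 28, 88, 27]
Pass 1: [10, 64, 28, 70, 27, 88] (3 swaps)

After 1 pass: [10, 64, 28, 70, 27, 88]


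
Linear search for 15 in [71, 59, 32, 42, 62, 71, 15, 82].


i=0: 71!=15
i=1: 59!=15
i=2: 32!=15
i=3: 42!=15
i=4: 62!=15
i=5: 71!=15
i=6: 15==15 found!

Found at 6, 7 comps


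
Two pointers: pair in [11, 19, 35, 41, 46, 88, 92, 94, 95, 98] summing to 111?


lo=0(11)+hi=9(98)=109
lo=1(19)+hi=9(98)=117
lo=1(19)+hi=8(95)=114
lo=1(19)+hi=7(94)=113
lo=1(19)+hi=6(92)=111

Yes: 19+92=111


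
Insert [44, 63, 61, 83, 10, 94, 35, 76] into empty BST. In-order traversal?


Insert 44: root
Insert 63: R from 44
Insert 61: R from 44 -> L from 63
Insert 83: R from 44 -> R from 63
Insert 10: L from 44
Insert 94: R from 44 -> R from 63 -> R from 83
Insert 35: L from 44 -> R from 10
Insert 76: R from 44 -> R from 63 -> L from 83

In-order: [10, 35, 44, 61, 63, 76, 83, 94]


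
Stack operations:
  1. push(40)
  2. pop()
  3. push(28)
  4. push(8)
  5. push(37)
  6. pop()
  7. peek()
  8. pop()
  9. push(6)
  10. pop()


push(40) -> [40]
pop()->40, []
push(28) -> [28]
push(8) -> [28, 8]
push(37) -> [28, 8, 37]
pop()->37, [28, 8]
peek()->8
pop()->8, [28]
push(6) -> [28, 6]
pop()->6, [28]

Final stack: [28]


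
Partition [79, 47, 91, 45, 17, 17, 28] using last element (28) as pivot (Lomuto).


Pivot: 28
  17 <= 28: swap -> [17, 47, 91, 45, 79, 17, 28]
  17 <= 28: swap -> [17, 17, 91, 45, 79, 47, 28]
Place pivot at 2: [17, 17, 28, 45, 79, 47, 91]

Partitioned: [17, 17, 28, 45, 79, 47, 91]


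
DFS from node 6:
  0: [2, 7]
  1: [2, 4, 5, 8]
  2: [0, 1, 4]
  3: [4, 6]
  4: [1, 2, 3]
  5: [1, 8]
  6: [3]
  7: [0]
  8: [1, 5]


Visit 6, push [3]
Visit 3, push [4]
Visit 4, push [2, 1]
Visit 1, push [8, 5, 2]
Visit 2, push [0]
Visit 0, push [7]
Visit 7, push []
Visit 5, push [8]
Visit 8, push []

DFS order: [6, 3, 4, 1, 2, 0, 7, 5, 8]


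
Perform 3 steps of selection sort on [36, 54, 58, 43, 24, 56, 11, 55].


Initial: [36, 54, 58, 43, 24, 56, 11, 55]
Step 1: min=11 at 6
  Swap: [11, 54, 58, 43, 24, 56, 36, 55]
Step 2: min=24 at 4
  Swap: [11, 24, 58, 43, 54, 56, 36, 55]
Step 3: min=36 at 6
  Swap: [11, 24, 36, 43, 54, 56, 58, 55]

After 3 steps: [11, 24, 36, 43, 54, 56, 58, 55]


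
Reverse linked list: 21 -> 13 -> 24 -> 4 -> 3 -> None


Step 1: curr=21, set curr.next=prev(None) | reversed so far: 21
Step 2: curr=13, set curr.next=prev(21) | reversed so far: 13 -> 21
Step 3: curr=24, set curr.next=prev(13) | reversed so far: 24 -> 13 -> 21
Step 4: curr=4, set curr.next=prev(24) | reversed so far: 4 -> 24 -> 13 -> 21
Step 5: curr=3, set curr.next=prev(4) | reversed so far: 3 -> 4 -> 24 -> 13 -> 21

3 -> 4 -> 24 -> 13 -> 21 -> None


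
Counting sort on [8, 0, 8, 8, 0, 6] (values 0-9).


Input: [8, 0, 8, 8, 0, 6]
Counts: [2, 0, 0, 0, 0, 0, 1, 0, 3, 0]

Sorted: [0, 0, 6, 8, 8, 8]


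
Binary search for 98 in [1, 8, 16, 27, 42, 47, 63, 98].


Step 1: lo=0, hi=7, mid=3, val=27
Step 2: lo=4, hi=7, mid=5, val=47
Step 3: lo=6, hi=7, mid=6, val=63
Step 4: lo=7, hi=7, mid=7, val=98

Found at index 7


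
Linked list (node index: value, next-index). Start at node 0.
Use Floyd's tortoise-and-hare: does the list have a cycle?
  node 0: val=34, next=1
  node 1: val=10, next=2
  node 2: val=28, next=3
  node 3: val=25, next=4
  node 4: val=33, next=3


Floyd's tortoise (slow, +1) and hare (fast, +2):
  init: slow=0, fast=0
  step 1: slow=1, fast=2
  step 2: slow=2, fast=4
  step 3: slow=3, fast=4
  step 4: slow=4, fast=4
  slow == fast at node 4: cycle detected

Cycle: yes


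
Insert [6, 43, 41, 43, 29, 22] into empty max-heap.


Insert 6: [6]
Insert 43: [43, 6]
Insert 41: [43, 6, 41]
Insert 43: [43, 43, 41, 6]
Insert 29: [43, 43, 41, 6, 29]
Insert 22: [43, 43, 41, 6, 29, 22]

Final heap: [43, 43, 41, 6, 29, 22]


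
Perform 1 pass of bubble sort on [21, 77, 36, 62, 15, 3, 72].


Initial: [21, 77, 36, 62, 15, 3, 72]
Pass 1: [21, 36, 62, 15, 3, 72, 77] (5 swaps)

After 1 pass: [21, 36, 62, 15, 3, 72, 77]


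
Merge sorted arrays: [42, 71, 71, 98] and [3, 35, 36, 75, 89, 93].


Take 3 from B
Take 35 from B
Take 36 from B
Take 42 from A
Take 71 from A
Take 71 from A
Take 75 from B
Take 89 from B
Take 93 from B

Merged: [3, 35, 36, 42, 71, 71, 75, 89, 93, 98]


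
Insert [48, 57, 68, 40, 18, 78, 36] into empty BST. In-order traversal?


Insert 48: root
Insert 57: R from 48
Insert 68: R from 48 -> R from 57
Insert 40: L from 48
Insert 18: L from 48 -> L from 40
Insert 78: R from 48 -> R from 57 -> R from 68
Insert 36: L from 48 -> L from 40 -> R from 18

In-order: [18, 36, 40, 48, 57, 68, 78]


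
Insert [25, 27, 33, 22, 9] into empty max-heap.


Insert 25: [25]
Insert 27: [27, 25]
Insert 33: [33, 25, 27]
Insert 22: [33, 25, 27, 22]
Insert 9: [33, 25, 27, 22, 9]

Final heap: [33, 25, 27, 22, 9]


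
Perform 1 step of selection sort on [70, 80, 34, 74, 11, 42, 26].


Initial: [70, 80, 34, 74, 11, 42, 26]
Step 1: min=11 at 4
  Swap: [11, 80, 34, 74, 70, 42, 26]

After 1 step: [11, 80, 34, 74, 70, 42, 26]


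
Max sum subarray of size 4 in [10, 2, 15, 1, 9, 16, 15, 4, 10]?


[0:4]: 28
[1:5]: 27
[2:6]: 41
[3:7]: 41
[4:8]: 44
[5:9]: 45

Max: 45 at [5:9]


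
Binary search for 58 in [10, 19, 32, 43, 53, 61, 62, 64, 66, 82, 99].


Step 1: lo=0, hi=10, mid=5, val=61
Step 2: lo=0, hi=4, mid=2, val=32
Step 3: lo=3, hi=4, mid=3, val=43
Step 4: lo=4, hi=4, mid=4, val=53

Not found


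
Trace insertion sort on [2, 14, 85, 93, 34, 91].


Initial: [2, 14, 85, 93, 34, 91]
Insert 14: [2, 14, 85, 93, 34, 91]
Insert 85: [2, 14, 85, 93, 34, 91]
Insert 93: [2, 14, 85, 93, 34, 91]
Insert 34: [2, 14, 34, 85, 93, 91]
Insert 91: [2, 14, 34, 85, 91, 93]

Sorted: [2, 14, 34, 85, 91, 93]


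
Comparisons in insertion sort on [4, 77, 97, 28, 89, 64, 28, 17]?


Algorithm: insertion sort
Input: [4, 77, 97, 28, 89, 64, 28, 17]
Sorted: [4, 17, 28, 28, 64, 77, 89, 97]

23


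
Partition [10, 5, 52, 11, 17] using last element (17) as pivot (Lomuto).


Pivot: 17
  10 <= 17: advance i (no swap)
  5 <= 17: advance i (no swap)
  11 <= 17: swap -> [10, 5, 11, 52, 17]
Place pivot at 3: [10, 5, 11, 17, 52]

Partitioned: [10, 5, 11, 17, 52]


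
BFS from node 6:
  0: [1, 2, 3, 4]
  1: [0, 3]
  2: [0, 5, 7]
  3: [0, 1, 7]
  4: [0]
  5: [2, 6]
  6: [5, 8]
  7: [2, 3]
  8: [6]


Visit 6, enqueue [5, 8]
Visit 5, enqueue [2]
Visit 8, enqueue []
Visit 2, enqueue [0, 7]
Visit 0, enqueue [1, 3, 4]
Visit 7, enqueue []
Visit 1, enqueue []
Visit 3, enqueue []
Visit 4, enqueue []

BFS order: [6, 5, 8, 2, 0, 7, 1, 3, 4]


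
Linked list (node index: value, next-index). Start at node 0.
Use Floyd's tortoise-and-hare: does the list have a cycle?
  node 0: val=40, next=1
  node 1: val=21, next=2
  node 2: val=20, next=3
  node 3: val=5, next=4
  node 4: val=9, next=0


Floyd's tortoise (slow, +1) and hare (fast, +2):
  init: slow=0, fast=0
  step 1: slow=1, fast=2
  step 2: slow=2, fast=4
  step 3: slow=3, fast=1
  step 4: slow=4, fast=3
  step 5: slow=0, fast=0
  slow == fast at node 0: cycle detected

Cycle: yes


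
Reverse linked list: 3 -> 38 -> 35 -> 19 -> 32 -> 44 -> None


Step 1: curr=3, set curr.next=prev(None) | reversed so far: 3
Step 2: curr=38, set curr.next=prev(3) | reversed so far: 38 -> 3
Step 3: curr=35, set curr.next=prev(38) | reversed so far: 35 -> 38 -> 3
Step 4: curr=19, set curr.next=prev(35) | reversed so far: 19 -> 35 -> 38 -> 3
Step 5: curr=32, set curr.next=prev(19) | reversed so far: 32 -> 19 -> 35 -> 38 -> 3
Step 6: curr=44, set curr.next=prev(32) | reversed so far: 44 -> 32 -> 19 -> 35 -> 38 -> 3

44 -> 32 -> 19 -> 35 -> 38 -> 3 -> None


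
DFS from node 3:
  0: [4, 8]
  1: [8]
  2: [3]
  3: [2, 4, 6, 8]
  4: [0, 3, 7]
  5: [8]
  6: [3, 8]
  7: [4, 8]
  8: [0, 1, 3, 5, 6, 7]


Visit 3, push [8, 6, 4, 2]
Visit 2, push []
Visit 4, push [7, 0]
Visit 0, push [8]
Visit 8, push [7, 6, 5, 1]
Visit 1, push []
Visit 5, push []
Visit 6, push []
Visit 7, push []

DFS order: [3, 2, 4, 0, 8, 1, 5, 6, 7]


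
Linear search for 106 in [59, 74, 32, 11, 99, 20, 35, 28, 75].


i=0: 59!=106
i=1: 74!=106
i=2: 32!=106
i=3: 11!=106
i=4: 99!=106
i=5: 20!=106
i=6: 35!=106
i=7: 28!=106
i=8: 75!=106

Not found, 9 comps


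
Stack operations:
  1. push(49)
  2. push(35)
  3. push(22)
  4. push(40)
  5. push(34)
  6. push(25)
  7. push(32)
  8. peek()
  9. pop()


push(49) -> [49]
push(35) -> [49, 35]
push(22) -> [49, 35, 22]
push(40) -> [49, 35, 22, 40]
push(34) -> [49, 35, 22, 40, 34]
push(25) -> [49, 35, 22, 40, 34, 25]
push(32) -> [49, 35, 22, 40, 34, 25, 32]
peek()->32
pop()->32, [49, 35, 22, 40, 34, 25]

Final stack: [49, 35, 22, 40, 34, 25]


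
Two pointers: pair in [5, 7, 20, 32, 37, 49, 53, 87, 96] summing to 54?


lo=0(5)+hi=8(96)=101
lo=0(5)+hi=7(87)=92
lo=0(5)+hi=6(53)=58
lo=0(5)+hi=5(49)=54

Yes: 5+49=54


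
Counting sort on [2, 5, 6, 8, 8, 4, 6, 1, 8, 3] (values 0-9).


Input: [2, 5, 6, 8, 8, 4, 6, 1, 8, 3]
Counts: [0, 1, 1, 1, 1, 1, 2, 0, 3, 0]

Sorted: [1, 2, 3, 4, 5, 6, 6, 8, 8, 8]


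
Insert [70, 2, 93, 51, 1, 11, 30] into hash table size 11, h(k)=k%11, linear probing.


Insert 70: h=4 -> slot 4
Insert 2: h=2 -> slot 2
Insert 93: h=5 -> slot 5
Insert 51: h=7 -> slot 7
Insert 1: h=1 -> slot 1
Insert 11: h=0 -> slot 0
Insert 30: h=8 -> slot 8

Table: [11, 1, 2, None, 70, 93, None, 51, 30, None, None]


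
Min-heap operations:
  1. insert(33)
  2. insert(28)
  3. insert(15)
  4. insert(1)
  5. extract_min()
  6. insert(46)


insert(33) -> [33]
insert(28) -> [28, 33]
insert(15) -> [15, 33, 28]
insert(1) -> [1, 15, 28, 33]
extract_min()->1, [15, 33, 28]
insert(46) -> [15, 33, 28, 46]

Final heap: [15, 33, 28, 46]


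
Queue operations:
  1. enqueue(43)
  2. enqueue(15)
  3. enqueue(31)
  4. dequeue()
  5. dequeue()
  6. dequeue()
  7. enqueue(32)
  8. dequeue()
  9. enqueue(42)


enqueue(43) -> [43]
enqueue(15) -> [43, 15]
enqueue(31) -> [43, 15, 31]
dequeue()->43, [15, 31]
dequeue()->15, [31]
dequeue()->31, []
enqueue(32) -> [32]
dequeue()->32, []
enqueue(42) -> [42]

Final queue: [42]


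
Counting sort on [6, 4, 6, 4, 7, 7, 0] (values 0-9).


Input: [6, 4, 6, 4, 7, 7, 0]
Counts: [1, 0, 0, 0, 2, 0, 2, 2, 0, 0]

Sorted: [0, 4, 4, 6, 6, 7, 7]


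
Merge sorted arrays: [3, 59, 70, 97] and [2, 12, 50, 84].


Take 2 from B
Take 3 from A
Take 12 from B
Take 50 from B
Take 59 from A
Take 70 from A
Take 84 from B

Merged: [2, 3, 12, 50, 59, 70, 84, 97]


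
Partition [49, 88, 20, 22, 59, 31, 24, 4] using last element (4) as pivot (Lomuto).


Pivot: 4
Place pivot at 0: [4, 88, 20, 22, 59, 31, 24, 49]

Partitioned: [4, 88, 20, 22, 59, 31, 24, 49]


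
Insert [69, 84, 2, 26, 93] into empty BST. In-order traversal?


Insert 69: root
Insert 84: R from 69
Insert 2: L from 69
Insert 26: L from 69 -> R from 2
Insert 93: R from 69 -> R from 84

In-order: [2, 26, 69, 84, 93]


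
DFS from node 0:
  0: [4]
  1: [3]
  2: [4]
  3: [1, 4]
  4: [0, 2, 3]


Visit 0, push [4]
Visit 4, push [3, 2]
Visit 2, push []
Visit 3, push [1]
Visit 1, push []

DFS order: [0, 4, 2, 3, 1]


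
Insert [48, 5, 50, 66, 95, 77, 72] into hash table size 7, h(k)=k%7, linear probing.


Insert 48: h=6 -> slot 6
Insert 5: h=5 -> slot 5
Insert 50: h=1 -> slot 1
Insert 66: h=3 -> slot 3
Insert 95: h=4 -> slot 4
Insert 77: h=0 -> slot 0
Insert 72: h=2 -> slot 2

Table: [77, 50, 72, 66, 95, 5, 48]


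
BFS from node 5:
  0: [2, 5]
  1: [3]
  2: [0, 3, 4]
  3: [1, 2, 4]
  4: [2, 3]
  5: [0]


Visit 5, enqueue [0]
Visit 0, enqueue [2]
Visit 2, enqueue [3, 4]
Visit 3, enqueue [1]
Visit 4, enqueue []
Visit 1, enqueue []

BFS order: [5, 0, 2, 3, 4, 1]


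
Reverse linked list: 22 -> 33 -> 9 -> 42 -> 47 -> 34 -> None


Step 1: curr=22, set curr.next=prev(None) | reversed so far: 22
Step 2: curr=33, set curr.next=prev(22) | reversed so far: 33 -> 22
Step 3: curr=9, set curr.next=prev(33) | reversed so far: 9 -> 33 -> 22
Step 4: curr=42, set curr.next=prev(9) | reversed so far: 42 -> 9 -> 33 -> 22
Step 5: curr=47, set curr.next=prev(42) | reversed so far: 47 -> 42 -> 9 -> 33 -> 22
Step 6: curr=34, set curr.next=prev(47) | reversed so far: 34 -> 47 -> 42 -> 9 -> 33 -> 22

34 -> 47 -> 42 -> 9 -> 33 -> 22 -> None


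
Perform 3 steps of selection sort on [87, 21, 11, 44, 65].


Initial: [87, 21, 11, 44, 65]
Step 1: min=11 at 2
  Swap: [11, 21, 87, 44, 65]
Step 2: min=21 at 1
  Swap: [11, 21, 87, 44, 65]
Step 3: min=44 at 3
  Swap: [11, 21, 44, 87, 65]

After 3 steps: [11, 21, 44, 87, 65]


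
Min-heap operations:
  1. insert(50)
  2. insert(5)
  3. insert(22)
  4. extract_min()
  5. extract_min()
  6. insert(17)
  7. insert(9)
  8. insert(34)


insert(50) -> [50]
insert(5) -> [5, 50]
insert(22) -> [5, 50, 22]
extract_min()->5, [22, 50]
extract_min()->22, [50]
insert(17) -> [17, 50]
insert(9) -> [9, 50, 17]
insert(34) -> [9, 34, 17, 50]

Final heap: [9, 34, 17, 50]


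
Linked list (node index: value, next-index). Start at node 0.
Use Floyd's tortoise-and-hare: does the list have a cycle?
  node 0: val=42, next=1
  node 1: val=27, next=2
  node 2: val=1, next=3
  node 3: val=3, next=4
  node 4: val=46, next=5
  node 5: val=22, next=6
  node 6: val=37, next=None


Floyd's tortoise (slow, +1) and hare (fast, +2):
  init: slow=0, fast=0
  step 1: slow=1, fast=2
  step 2: slow=2, fast=4
  step 3: slow=3, fast=6
  step 4: fast -> None, no cycle

Cycle: no


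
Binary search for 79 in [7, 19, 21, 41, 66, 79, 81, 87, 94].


Step 1: lo=0, hi=8, mid=4, val=66
Step 2: lo=5, hi=8, mid=6, val=81
Step 3: lo=5, hi=5, mid=5, val=79

Found at index 5


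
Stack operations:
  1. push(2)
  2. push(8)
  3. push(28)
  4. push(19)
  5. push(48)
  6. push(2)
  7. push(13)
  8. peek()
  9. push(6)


push(2) -> [2]
push(8) -> [2, 8]
push(28) -> [2, 8, 28]
push(19) -> [2, 8, 28, 19]
push(48) -> [2, 8, 28, 19, 48]
push(2) -> [2, 8, 28, 19, 48, 2]
push(13) -> [2, 8, 28, 19, 48, 2, 13]
peek()->13
push(6) -> [2, 8, 28, 19, 48, 2, 13, 6]

Final stack: [2, 8, 28, 19, 48, 2, 13, 6]


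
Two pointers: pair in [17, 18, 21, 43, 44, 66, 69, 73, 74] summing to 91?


lo=0(17)+hi=8(74)=91

Yes: 17+74=91


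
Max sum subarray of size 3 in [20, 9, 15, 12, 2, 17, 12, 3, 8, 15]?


[0:3]: 44
[1:4]: 36
[2:5]: 29
[3:6]: 31
[4:7]: 31
[5:8]: 32
[6:9]: 23
[7:10]: 26

Max: 44 at [0:3]


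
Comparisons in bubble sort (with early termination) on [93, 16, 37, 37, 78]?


Algorithm: bubble sort (with early termination)
Input: [93, 16, 37, 37, 78]
Sorted: [16, 37, 37, 78, 93]

7


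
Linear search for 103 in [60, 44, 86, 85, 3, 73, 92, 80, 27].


i=0: 60!=103
i=1: 44!=103
i=2: 86!=103
i=3: 85!=103
i=4: 3!=103
i=5: 73!=103
i=6: 92!=103
i=7: 80!=103
i=8: 27!=103

Not found, 9 comps


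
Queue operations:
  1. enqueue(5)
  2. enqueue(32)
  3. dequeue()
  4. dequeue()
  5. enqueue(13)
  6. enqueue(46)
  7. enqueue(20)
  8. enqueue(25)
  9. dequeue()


enqueue(5) -> [5]
enqueue(32) -> [5, 32]
dequeue()->5, [32]
dequeue()->32, []
enqueue(13) -> [13]
enqueue(46) -> [13, 46]
enqueue(20) -> [13, 46, 20]
enqueue(25) -> [13, 46, 20, 25]
dequeue()->13, [46, 20, 25]

Final queue: [46, 20, 25]


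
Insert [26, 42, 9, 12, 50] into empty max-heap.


Insert 26: [26]
Insert 42: [42, 26]
Insert 9: [42, 26, 9]
Insert 12: [42, 26, 9, 12]
Insert 50: [50, 42, 9, 12, 26]

Final heap: [50, 42, 9, 12, 26]


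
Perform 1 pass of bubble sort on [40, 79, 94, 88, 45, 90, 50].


Initial: [40, 79, 94, 88, 45, 90, 50]
Pass 1: [40, 79, 88, 45, 90, 50, 94] (4 swaps)

After 1 pass: [40, 79, 88, 45, 90, 50, 94]
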